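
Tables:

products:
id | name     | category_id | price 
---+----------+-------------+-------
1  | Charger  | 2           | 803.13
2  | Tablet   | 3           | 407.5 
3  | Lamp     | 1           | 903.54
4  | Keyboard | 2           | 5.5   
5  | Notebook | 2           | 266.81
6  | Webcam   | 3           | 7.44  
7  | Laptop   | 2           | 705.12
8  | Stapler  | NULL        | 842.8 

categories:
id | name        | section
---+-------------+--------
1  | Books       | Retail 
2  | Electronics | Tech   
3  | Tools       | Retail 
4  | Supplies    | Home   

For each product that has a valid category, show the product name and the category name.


INNER JOIN keeps only products rows whose category_id matches an id in categories. Walk through each product:
  - product 1 (Charger): category_id=2 -> matches Electronics
  - product 2 (Tablet): category_id=3 -> matches Tools
  - product 3 (Lamp): category_id=1 -> matches Books
  - product 4 (Keyboard): category_id=2 -> matches Electronics
  - product 5 (Notebook): category_id=2 -> matches Electronics
  - product 6 (Webcam): category_id=3 -> matches Tools
  - product 7 (Laptop): category_id=2 -> matches Electronics
  - product 8 (Stapler): category_id=NULL, no match -> dropped
So 1 of 8 rows is dropped.

SQL:
SELECT a.name, b.name AS category
FROM products a
INNER JOIN categories b ON a.category_id = b.id

Result:
name     | category   
---------+------------
Charger  | Electronics
Tablet   | Tools      
Lamp     | Books      
Keyboard | Electronics
Notebook | Electronics
Webcam   | Tools      
Laptop   | Electronics


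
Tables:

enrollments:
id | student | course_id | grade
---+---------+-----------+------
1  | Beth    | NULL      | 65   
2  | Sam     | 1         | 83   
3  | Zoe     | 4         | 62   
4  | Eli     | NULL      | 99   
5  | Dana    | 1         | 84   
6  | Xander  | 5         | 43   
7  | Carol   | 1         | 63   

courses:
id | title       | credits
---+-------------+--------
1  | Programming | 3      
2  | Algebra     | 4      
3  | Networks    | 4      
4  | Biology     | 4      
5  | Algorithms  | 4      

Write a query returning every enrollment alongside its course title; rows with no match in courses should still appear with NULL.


LEFT JOIN keeps every row from enrollments (the left table); where course_id has no match in courses, the course columns become NULL. Walk through each enrollment:
  - enrollment 1 (Beth): course_id=NULL, no match -> kept with NULL
  - enrollment 2 (Sam): course_id=1 -> matches Programming
  - enrollment 3 (Zoe): course_id=4 -> matches Biology
  - enrollment 4 (Eli): course_id=NULL, no match -> kept with NULL
  - enrollment 5 (Dana): course_id=1 -> matches Programming
  - enrollment 6 (Xander): course_id=5 -> matches Algorithms
  - enrollment 7 (Carol): course_id=1 -> matches Programming
All 7 rows appear; 2 have NULL course.

SQL:
SELECT a.student, b.title AS course
FROM enrollments a
LEFT JOIN courses b ON a.course_id = b.id

Result:
student | course     
--------+------------
Beth    | NULL       
Sam     | Programming
Zoe     | Biology    
Eli     | NULL       
Dana    | Programming
Xander  | Algorithms 
Carol   | Programming


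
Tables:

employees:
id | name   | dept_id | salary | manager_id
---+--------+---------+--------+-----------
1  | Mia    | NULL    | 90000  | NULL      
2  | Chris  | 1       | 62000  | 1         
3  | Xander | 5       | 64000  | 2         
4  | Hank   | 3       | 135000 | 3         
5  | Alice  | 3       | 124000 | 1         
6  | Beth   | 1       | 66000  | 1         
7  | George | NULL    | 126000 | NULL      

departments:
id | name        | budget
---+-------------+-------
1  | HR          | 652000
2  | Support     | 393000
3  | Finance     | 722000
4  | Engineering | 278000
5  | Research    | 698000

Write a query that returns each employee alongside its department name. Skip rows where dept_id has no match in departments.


INNER JOIN keeps only employees rows whose dept_id matches an id in departments. Walk through each employee:
  - employee 1 (Mia): dept_id=NULL, no match -> dropped
  - employee 2 (Chris): dept_id=1 -> matches HR
  - employee 3 (Xander): dept_id=5 -> matches Research
  - employee 4 (Hank): dept_id=3 -> matches Finance
  - employee 5 (Alice): dept_id=3 -> matches Finance
  - employee 6 (Beth): dept_id=1 -> matches HR
  - employee 7 (George): dept_id=NULL, no match -> dropped
So 2 of 7 rows are dropped.

SQL:
SELECT a.name, b.name AS department
FROM employees a
INNER JOIN departments b ON a.dept_id = b.id

Result:
name   | department
-------+-----------
Chris  | HR        
Xander | Research  
Hank   | Finance   
Alice  | Finance   
Beth   | HR        


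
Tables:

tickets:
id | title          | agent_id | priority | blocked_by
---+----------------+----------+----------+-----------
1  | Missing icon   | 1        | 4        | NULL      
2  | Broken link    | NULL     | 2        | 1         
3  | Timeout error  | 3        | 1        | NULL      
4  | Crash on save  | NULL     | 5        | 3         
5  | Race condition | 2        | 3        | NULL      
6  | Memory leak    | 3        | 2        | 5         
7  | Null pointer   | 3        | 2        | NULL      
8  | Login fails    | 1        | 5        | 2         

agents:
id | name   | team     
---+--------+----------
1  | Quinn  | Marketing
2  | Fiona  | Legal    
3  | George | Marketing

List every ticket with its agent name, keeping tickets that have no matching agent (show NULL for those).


LEFT JOIN keeps every row from tickets (the left table); where agent_id has no match in agents, the agent columns become NULL. Walk through each ticket:
  - ticket 1 (Missing icon): agent_id=1 -> matches Quinn
  - ticket 2 (Broken link): agent_id=NULL, no match -> kept with NULL
  - ticket 3 (Timeout error): agent_id=3 -> matches George
  - ticket 4 (Crash on save): agent_id=NULL, no match -> kept with NULL
  - ticket 5 (Race condition): agent_id=2 -> matches Fiona
  - ticket 6 (Memory leak): agent_id=3 -> matches George
  - ticket 7 (Null pointer): agent_id=3 -> matches George
  - ticket 8 (Login fails): agent_id=1 -> matches Quinn
All 8 rows appear; 2 have NULL agent.

SQL:
SELECT a.title, b.name AS agent
FROM tickets a
LEFT JOIN agents b ON a.agent_id = b.id

Result:
title          | agent 
---------------+-------
Missing icon   | Quinn 
Broken link    | NULL  
Timeout error  | George
Crash on save  | NULL  
Race condition | Fiona 
Memory leak    | George
Null pointer   | George
Login fails    | Quinn 


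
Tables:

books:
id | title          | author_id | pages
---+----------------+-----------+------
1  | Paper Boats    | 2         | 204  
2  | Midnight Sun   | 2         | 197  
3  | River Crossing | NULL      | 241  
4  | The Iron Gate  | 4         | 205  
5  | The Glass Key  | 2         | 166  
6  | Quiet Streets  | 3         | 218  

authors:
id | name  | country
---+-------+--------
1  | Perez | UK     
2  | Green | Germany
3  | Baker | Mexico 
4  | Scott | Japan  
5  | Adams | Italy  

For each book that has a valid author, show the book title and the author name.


INNER JOIN keeps only books rows whose author_id matches an id in authors. Walk through each book:
  - book 1 (Paper Boats): author_id=2 -> matches Green
  - book 2 (Midnight Sun): author_id=2 -> matches Green
  - book 3 (River Crossing): author_id=NULL, no match -> dropped
  - book 4 (The Iron Gate): author_id=4 -> matches Scott
  - book 5 (The Glass Key): author_id=2 -> matches Green
  - book 6 (Quiet Streets): author_id=3 -> matches Baker
So 1 of 6 rows is dropped.

SQL:
SELECT a.title, b.name AS author
FROM books a
INNER JOIN authors b ON a.author_id = b.id

Result:
title         | author
--------------+-------
Paper Boats   | Green 
Midnight Sun  | Green 
The Iron Gate | Scott 
The Glass Key | Green 
Quiet Streets | Baker 


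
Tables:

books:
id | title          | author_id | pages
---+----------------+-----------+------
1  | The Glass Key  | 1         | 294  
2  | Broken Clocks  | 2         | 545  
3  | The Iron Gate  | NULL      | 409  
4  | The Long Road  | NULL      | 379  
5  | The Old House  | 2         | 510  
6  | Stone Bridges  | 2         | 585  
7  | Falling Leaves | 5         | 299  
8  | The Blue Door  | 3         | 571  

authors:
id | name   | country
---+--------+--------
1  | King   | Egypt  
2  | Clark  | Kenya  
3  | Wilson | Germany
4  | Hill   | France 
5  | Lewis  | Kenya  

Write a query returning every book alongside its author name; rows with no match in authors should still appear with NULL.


LEFT JOIN keeps every row from books (the left table); where author_id has no match in authors, the author columns become NULL. Walk through each book:
  - book 1 (The Glass Key): author_id=1 -> matches King
  - book 2 (Broken Clocks): author_id=2 -> matches Clark
  - book 3 (The Iron Gate): author_id=NULL, no match -> kept with NULL
  - book 4 (The Long Road): author_id=NULL, no match -> kept with NULL
  - book 5 (The Old House): author_id=2 -> matches Clark
  - book 6 (Stone Bridges): author_id=2 -> matches Clark
  - book 7 (Falling Leaves): author_id=5 -> matches Lewis
  - book 8 (The Blue Door): author_id=3 -> matches Wilson
All 8 rows appear; 2 have NULL author.

SQL:
SELECT a.title, b.name AS author
FROM books a
LEFT JOIN authors b ON a.author_id = b.id

Result:
title          | author
---------------+-------
The Glass Key  | King  
Broken Clocks  | Clark 
The Iron Gate  | NULL  
The Long Road  | NULL  
The Old House  | Clark 
Stone Bridges  | Clark 
Falling Leaves | Lewis 
The Blue Door  | Wilson


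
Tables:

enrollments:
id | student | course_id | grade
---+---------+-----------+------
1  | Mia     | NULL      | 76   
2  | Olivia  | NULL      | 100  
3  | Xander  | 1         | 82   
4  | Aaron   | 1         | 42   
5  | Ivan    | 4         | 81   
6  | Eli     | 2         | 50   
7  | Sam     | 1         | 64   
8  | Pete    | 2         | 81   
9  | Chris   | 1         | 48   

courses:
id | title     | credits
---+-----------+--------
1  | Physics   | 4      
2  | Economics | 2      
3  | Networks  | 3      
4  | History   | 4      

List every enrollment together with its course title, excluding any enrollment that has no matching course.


INNER JOIN keeps only enrollments rows whose course_id matches an id in courses. Walk through each enrollment:
  - enrollment 1 (Mia): course_id=NULL, no match -> dropped
  - enrollment 2 (Olivia): course_id=NULL, no match -> dropped
  - enrollment 3 (Xander): course_id=1 -> matches Physics
  - enrollment 4 (Aaron): course_id=1 -> matches Physics
  - enrollment 5 (Ivan): course_id=4 -> matches History
  - enrollment 6 (Eli): course_id=2 -> matches Economics
  - enrollment 7 (Sam): course_id=1 -> matches Physics
  - enrollment 8 (Pete): course_id=2 -> matches Economics
  - enrollment 9 (Chris): course_id=1 -> matches Physics
So 2 of 9 rows are dropped.

SQL:
SELECT a.student, b.title AS course
FROM enrollments a
INNER JOIN courses b ON a.course_id = b.id

Result:
student | course   
--------+----------
Xander  | Physics  
Aaron   | Physics  
Ivan    | History  
Eli     | Economics
Sam     | Physics  
Pete    | Economics
Chris   | Physics  


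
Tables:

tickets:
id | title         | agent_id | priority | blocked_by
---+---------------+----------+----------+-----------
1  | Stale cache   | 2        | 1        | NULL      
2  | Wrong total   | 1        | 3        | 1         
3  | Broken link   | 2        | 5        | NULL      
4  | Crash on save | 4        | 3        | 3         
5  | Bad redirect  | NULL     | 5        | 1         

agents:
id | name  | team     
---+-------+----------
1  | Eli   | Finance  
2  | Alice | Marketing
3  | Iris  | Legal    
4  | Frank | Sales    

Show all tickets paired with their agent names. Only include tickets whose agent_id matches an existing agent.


INNER JOIN keeps only tickets rows whose agent_id matches an id in agents. Walk through each ticket:
  - ticket 1 (Stale cache): agent_id=2 -> matches Alice
  - ticket 2 (Wrong total): agent_id=1 -> matches Eli
  - ticket 3 (Broken link): agent_id=2 -> matches Alice
  - ticket 4 (Crash on save): agent_id=4 -> matches Frank
  - ticket 5 (Bad redirect): agent_id=NULL, no match -> dropped
So 1 of 5 rows is dropped.

SQL:
SELECT a.title, b.name AS agent
FROM tickets a
INNER JOIN agents b ON a.agent_id = b.id

Result:
title         | agent
--------------+------
Stale cache   | Alice
Wrong total   | Eli  
Broken link   | Alice
Crash on save | Frank


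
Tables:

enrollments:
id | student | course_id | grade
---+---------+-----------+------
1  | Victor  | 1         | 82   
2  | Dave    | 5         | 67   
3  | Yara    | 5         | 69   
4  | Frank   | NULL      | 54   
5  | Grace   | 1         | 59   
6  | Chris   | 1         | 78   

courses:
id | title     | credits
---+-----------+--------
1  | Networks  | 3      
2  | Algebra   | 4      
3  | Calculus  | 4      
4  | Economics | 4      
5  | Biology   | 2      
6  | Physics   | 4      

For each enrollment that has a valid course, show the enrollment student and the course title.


INNER JOIN keeps only enrollments rows whose course_id matches an id in courses. Walk through each enrollment:
  - enrollment 1 (Victor): course_id=1 -> matches Networks
  - enrollment 2 (Dave): course_id=5 -> matches Biology
  - enrollment 3 (Yara): course_id=5 -> matches Biology
  - enrollment 4 (Frank): course_id=NULL, no match -> dropped
  - enrollment 5 (Grace): course_id=1 -> matches Networks
  - enrollment 6 (Chris): course_id=1 -> matches Networks
So 1 of 6 rows is dropped.

SQL:
SELECT a.student, b.title AS course
FROM enrollments a
INNER JOIN courses b ON a.course_id = b.id

Result:
student | course  
--------+---------
Victor  | Networks
Dave    | Biology 
Yara    | Biology 
Grace   | Networks
Chris   | Networks


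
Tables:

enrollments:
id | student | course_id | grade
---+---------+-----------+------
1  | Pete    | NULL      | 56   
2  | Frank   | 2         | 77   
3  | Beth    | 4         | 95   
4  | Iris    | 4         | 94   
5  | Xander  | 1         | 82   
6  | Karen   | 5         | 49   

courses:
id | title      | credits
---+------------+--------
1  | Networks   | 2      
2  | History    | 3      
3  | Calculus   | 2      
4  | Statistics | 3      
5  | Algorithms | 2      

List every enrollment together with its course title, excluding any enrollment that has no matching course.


INNER JOIN keeps only enrollments rows whose course_id matches an id in courses. Walk through each enrollment:
  - enrollment 1 (Pete): course_id=NULL, no match -> dropped
  - enrollment 2 (Frank): course_id=2 -> matches History
  - enrollment 3 (Beth): course_id=4 -> matches Statistics
  - enrollment 4 (Iris): course_id=4 -> matches Statistics
  - enrollment 5 (Xander): course_id=1 -> matches Networks
  - enrollment 6 (Karen): course_id=5 -> matches Algorithms
So 1 of 6 rows is dropped.

SQL:
SELECT a.student, b.title AS course
FROM enrollments a
INNER JOIN courses b ON a.course_id = b.id

Result:
student | course    
--------+-----------
Frank   | History   
Beth    | Statistics
Iris    | Statistics
Xander  | Networks  
Karen   | Algorithms


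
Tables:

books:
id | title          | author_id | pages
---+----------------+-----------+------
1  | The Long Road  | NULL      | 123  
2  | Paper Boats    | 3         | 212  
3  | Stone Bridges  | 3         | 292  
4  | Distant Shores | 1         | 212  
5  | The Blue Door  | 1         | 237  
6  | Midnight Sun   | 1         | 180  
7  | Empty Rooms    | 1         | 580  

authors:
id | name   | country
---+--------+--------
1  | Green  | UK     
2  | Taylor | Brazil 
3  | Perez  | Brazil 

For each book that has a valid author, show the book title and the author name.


INNER JOIN keeps only books rows whose author_id matches an id in authors. Walk through each book:
  - book 1 (The Long Road): author_id=NULL, no match -> dropped
  - book 2 (Paper Boats): author_id=3 -> matches Perez
  - book 3 (Stone Bridges): author_id=3 -> matches Perez
  - book 4 (Distant Shores): author_id=1 -> matches Green
  - book 5 (The Blue Door): author_id=1 -> matches Green
  - book 6 (Midnight Sun): author_id=1 -> matches Green
  - book 7 (Empty Rooms): author_id=1 -> matches Green
So 1 of 7 rows is dropped.

SQL:
SELECT a.title, b.name AS author
FROM books a
INNER JOIN authors b ON a.author_id = b.id

Result:
title          | author
---------------+-------
Paper Boats    | Perez 
Stone Bridges  | Perez 
Distant Shores | Green 
The Blue Door  | Green 
Midnight Sun   | Green 
Empty Rooms    | Green 


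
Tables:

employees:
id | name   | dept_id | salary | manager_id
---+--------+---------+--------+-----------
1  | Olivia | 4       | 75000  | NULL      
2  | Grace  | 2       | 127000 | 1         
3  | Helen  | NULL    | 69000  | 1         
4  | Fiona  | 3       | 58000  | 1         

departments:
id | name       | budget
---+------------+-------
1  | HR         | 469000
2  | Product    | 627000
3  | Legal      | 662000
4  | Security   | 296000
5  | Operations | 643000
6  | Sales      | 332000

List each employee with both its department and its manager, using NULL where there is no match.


Two LEFT JOINs from the same base table employees: one to departments via dept_id, one to employees itself via manager_id. Both are LEFT so every employee is preserved.
Match against departments:
  - employee 1 (Olivia): dept_id=4 -> matches Security
  - employee 2 (Grace): dept_id=2 -> matches Product
  - employee 3 (Helen): dept_id=NULL, no match -> kept with NULL
  - employee 4 (Fiona): dept_id=3 -> matches Legal
Match against employees (self):
  - employee 1 (Olivia): manager_id=NULL -> NULL
  - employee 2 (Grace): manager_id=1 -> Olivia
  - employee 3 (Helen): manager_id=1 -> Olivia
  - employee 4 (Fiona): manager_id=1 -> Olivia

SQL:
SELECT a.name, b.name AS department, c.name AS manager
FROM employees a
LEFT JOIN departments b ON a.dept_id = b.id
LEFT JOIN employees c ON a.manager_id = c.id

Result:
name   | department | manager
-------+------------+--------
Olivia | Security   | NULL   
Grace  | Product    | Olivia 
Helen  | NULL       | Olivia 
Fiona  | Legal      | Olivia 


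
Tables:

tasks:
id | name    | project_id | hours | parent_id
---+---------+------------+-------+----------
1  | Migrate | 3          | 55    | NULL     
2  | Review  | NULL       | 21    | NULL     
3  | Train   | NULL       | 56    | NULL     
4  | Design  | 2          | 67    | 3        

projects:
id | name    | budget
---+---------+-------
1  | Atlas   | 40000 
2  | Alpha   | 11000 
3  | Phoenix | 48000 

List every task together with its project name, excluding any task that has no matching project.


INNER JOIN keeps only tasks rows whose project_id matches an id in projects. Walk through each task:
  - task 1 (Migrate): project_id=3 -> matches Phoenix
  - task 2 (Review): project_id=NULL, no match -> dropped
  - task 3 (Train): project_id=NULL, no match -> dropped
  - task 4 (Design): project_id=2 -> matches Alpha
So 2 of 4 rows are dropped.

SQL:
SELECT a.name, b.name AS project
FROM tasks a
INNER JOIN projects b ON a.project_id = b.id

Result:
name    | project
--------+--------
Migrate | Phoenix
Design  | Alpha  


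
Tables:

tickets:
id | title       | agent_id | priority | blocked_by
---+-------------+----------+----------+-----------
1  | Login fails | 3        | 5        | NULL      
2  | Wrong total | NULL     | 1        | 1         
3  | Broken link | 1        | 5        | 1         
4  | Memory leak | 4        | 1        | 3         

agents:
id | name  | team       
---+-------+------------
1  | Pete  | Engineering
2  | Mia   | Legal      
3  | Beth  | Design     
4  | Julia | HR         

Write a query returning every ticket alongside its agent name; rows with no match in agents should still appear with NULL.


LEFT JOIN keeps every row from tickets (the left table); where agent_id has no match in agents, the agent columns become NULL. Walk through each ticket:
  - ticket 1 (Login fails): agent_id=3 -> matches Beth
  - ticket 2 (Wrong total): agent_id=NULL, no match -> kept with NULL
  - ticket 3 (Broken link): agent_id=1 -> matches Pete
  - ticket 4 (Memory leak): agent_id=4 -> matches Julia
All 4 rows appear; 1 has NULL agent.

SQL:
SELECT a.title, b.name AS agent
FROM tickets a
LEFT JOIN agents b ON a.agent_id = b.id

Result:
title       | agent
------------+------
Login fails | Beth 
Wrong total | NULL 
Broken link | Pete 
Memory leak | Julia


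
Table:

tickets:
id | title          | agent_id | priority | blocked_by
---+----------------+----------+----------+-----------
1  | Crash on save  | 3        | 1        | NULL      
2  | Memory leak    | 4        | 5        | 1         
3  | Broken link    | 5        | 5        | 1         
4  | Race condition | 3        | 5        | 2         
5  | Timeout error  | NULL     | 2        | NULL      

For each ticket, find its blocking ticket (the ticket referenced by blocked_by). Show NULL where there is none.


This is a self-join: tickets is joined to a second copy of itself, matching each row's blocked_by to another row's id. Use LEFT JOIN so rows with blocked_by=NULL are kept.
  - ticket 1 (Crash on save): blocked_by=NULL -> NULL
  - ticket 2 (Memory leak): blocked_by=1 -> Crash on save
  - ticket 3 (Broken link): blocked_by=1 -> Crash on save
  - ticket 4 (Race condition): blocked_by=2 -> Memory leak
  - ticket 5 (Timeout error): blocked_by=NULL -> NULL

SQL:
SELECT a.title AS item, b.title AS blocked_by
FROM tickets a
LEFT JOIN tickets b ON a.blocked_by = b.id

Result:
item           | blocked_by   
---------------+--------------
Crash on save  | NULL         
Memory leak    | Crash on save
Broken link    | Crash on save
Race condition | Memory leak  
Timeout error  | NULL         


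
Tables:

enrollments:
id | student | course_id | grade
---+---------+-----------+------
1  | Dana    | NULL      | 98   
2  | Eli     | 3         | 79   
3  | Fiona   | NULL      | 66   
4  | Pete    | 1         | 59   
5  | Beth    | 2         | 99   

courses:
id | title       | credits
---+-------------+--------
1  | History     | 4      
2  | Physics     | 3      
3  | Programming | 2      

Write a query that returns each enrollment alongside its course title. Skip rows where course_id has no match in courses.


INNER JOIN keeps only enrollments rows whose course_id matches an id in courses. Walk through each enrollment:
  - enrollment 1 (Dana): course_id=NULL, no match -> dropped
  - enrollment 2 (Eli): course_id=3 -> matches Programming
  - enrollment 3 (Fiona): course_id=NULL, no match -> dropped
  - enrollment 4 (Pete): course_id=1 -> matches History
  - enrollment 5 (Beth): course_id=2 -> matches Physics
So 2 of 5 rows are dropped.

SQL:
SELECT a.student, b.title AS course
FROM enrollments a
INNER JOIN courses b ON a.course_id = b.id

Result:
student | course     
--------+------------
Eli     | Programming
Pete    | History    
Beth    | Physics    


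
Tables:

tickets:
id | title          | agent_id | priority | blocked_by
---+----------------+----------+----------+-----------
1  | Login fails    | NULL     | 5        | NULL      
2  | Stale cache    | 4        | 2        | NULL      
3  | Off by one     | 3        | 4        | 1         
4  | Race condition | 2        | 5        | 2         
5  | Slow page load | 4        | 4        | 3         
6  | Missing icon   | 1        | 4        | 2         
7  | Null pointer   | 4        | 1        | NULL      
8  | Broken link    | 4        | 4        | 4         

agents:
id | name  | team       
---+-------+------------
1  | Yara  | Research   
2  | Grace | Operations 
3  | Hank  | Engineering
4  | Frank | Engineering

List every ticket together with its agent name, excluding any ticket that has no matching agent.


INNER JOIN keeps only tickets rows whose agent_id matches an id in agents. Walk through each ticket:
  - ticket 1 (Login fails): agent_id=NULL, no match -> dropped
  - ticket 2 (Stale cache): agent_id=4 -> matches Frank
  - ticket 3 (Off by one): agent_id=3 -> matches Hank
  - ticket 4 (Race condition): agent_id=2 -> matches Grace
  - ticket 5 (Slow page load): agent_id=4 -> matches Frank
  - ticket 6 (Missing icon): agent_id=1 -> matches Yara
  - ticket 7 (Null pointer): agent_id=4 -> matches Frank
  - ticket 8 (Broken link): agent_id=4 -> matches Frank
So 1 of 8 rows is dropped.

SQL:
SELECT a.title, b.name AS agent
FROM tickets a
INNER JOIN agents b ON a.agent_id = b.id

Result:
title          | agent
---------------+------
Stale cache    | Frank
Off by one     | Hank 
Race condition | Grace
Slow page load | Frank
Missing icon   | Yara 
Null pointer   | Frank
Broken link    | Frank


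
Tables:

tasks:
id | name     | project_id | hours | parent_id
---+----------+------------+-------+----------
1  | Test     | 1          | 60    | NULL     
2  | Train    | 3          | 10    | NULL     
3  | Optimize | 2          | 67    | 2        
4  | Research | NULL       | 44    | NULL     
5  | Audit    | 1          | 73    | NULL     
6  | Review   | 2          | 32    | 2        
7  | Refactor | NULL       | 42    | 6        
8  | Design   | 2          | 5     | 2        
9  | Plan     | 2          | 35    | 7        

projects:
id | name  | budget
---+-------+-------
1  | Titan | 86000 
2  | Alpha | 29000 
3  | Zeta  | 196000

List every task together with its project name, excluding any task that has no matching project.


INNER JOIN keeps only tasks rows whose project_id matches an id in projects. Walk through each task:
  - task 1 (Test): project_id=1 -> matches Titan
  - task 2 (Train): project_id=3 -> matches Zeta
  - task 3 (Optimize): project_id=2 -> matches Alpha
  - task 4 (Research): project_id=NULL, no match -> dropped
  - task 5 (Audit): project_id=1 -> matches Titan
  - task 6 (Review): project_id=2 -> matches Alpha
  - task 7 (Refactor): project_id=NULL, no match -> dropped
  - task 8 (Design): project_id=2 -> matches Alpha
  - task 9 (Plan): project_id=2 -> matches Alpha
So 2 of 9 rows are dropped.

SQL:
SELECT a.name, b.name AS project
FROM tasks a
INNER JOIN projects b ON a.project_id = b.id

Result:
name     | project
---------+--------
Test     | Titan  
Train    | Zeta   
Optimize | Alpha  
Audit    | Titan  
Review   | Alpha  
Design   | Alpha  
Plan     | Alpha  


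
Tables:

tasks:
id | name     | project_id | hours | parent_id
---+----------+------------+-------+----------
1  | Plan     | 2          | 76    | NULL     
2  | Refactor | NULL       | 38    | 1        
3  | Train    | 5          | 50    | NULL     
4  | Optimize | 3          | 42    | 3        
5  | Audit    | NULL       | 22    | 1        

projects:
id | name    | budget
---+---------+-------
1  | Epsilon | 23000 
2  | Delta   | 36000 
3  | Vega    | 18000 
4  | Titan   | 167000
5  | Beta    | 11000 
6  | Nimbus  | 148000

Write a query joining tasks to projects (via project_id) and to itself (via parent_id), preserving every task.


Two LEFT JOINs from the same base table tasks: one to projects via project_id, one to tasks itself via parent_id. Both are LEFT so every task is preserved.
Match against projects:
  - task 1 (Plan): project_id=2 -> matches Delta
  - task 2 (Refactor): project_id=NULL, no match -> kept with NULL
  - task 3 (Train): project_id=5 -> matches Beta
  - task 4 (Optimize): project_id=3 -> matches Vega
  - task 5 (Audit): project_id=NULL, no match -> kept with NULL
Match against tasks (self):
  - task 1 (Plan): parent_id=NULL -> NULL
  - task 2 (Refactor): parent_id=1 -> Plan
  - task 3 (Train): parent_id=NULL -> NULL
  - task 4 (Optimize): parent_id=3 -> Train
  - task 5 (Audit): parent_id=1 -> Plan

SQL:
SELECT a.name, b.name AS project, c.name AS parent
FROM tasks a
LEFT JOIN projects b ON a.project_id = b.id
LEFT JOIN tasks c ON a.parent_id = c.id

Result:
name     | project | parent
---------+---------+-------
Plan     | Delta   | NULL  
Refactor | NULL    | Plan  
Train    | Beta    | NULL  
Optimize | Vega    | Train 
Audit    | NULL    | Plan  


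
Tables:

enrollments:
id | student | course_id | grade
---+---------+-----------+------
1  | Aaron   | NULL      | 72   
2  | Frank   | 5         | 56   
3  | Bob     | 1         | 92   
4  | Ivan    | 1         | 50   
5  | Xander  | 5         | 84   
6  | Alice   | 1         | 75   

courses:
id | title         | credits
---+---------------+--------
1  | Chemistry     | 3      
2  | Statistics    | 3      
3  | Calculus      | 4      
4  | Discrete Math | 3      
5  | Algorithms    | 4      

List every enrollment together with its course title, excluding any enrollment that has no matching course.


INNER JOIN keeps only enrollments rows whose course_id matches an id in courses. Walk through each enrollment:
  - enrollment 1 (Aaron): course_id=NULL, no match -> dropped
  - enrollment 2 (Frank): course_id=5 -> matches Algorithms
  - enrollment 3 (Bob): course_id=1 -> matches Chemistry
  - enrollment 4 (Ivan): course_id=1 -> matches Chemistry
  - enrollment 5 (Xander): course_id=5 -> matches Algorithms
  - enrollment 6 (Alice): course_id=1 -> matches Chemistry
So 1 of 6 rows is dropped.

SQL:
SELECT a.student, b.title AS course
FROM enrollments a
INNER JOIN courses b ON a.course_id = b.id

Result:
student | course    
--------+-----------
Frank   | Algorithms
Bob     | Chemistry 
Ivan    | Chemistry 
Xander  | Algorithms
Alice   | Chemistry 


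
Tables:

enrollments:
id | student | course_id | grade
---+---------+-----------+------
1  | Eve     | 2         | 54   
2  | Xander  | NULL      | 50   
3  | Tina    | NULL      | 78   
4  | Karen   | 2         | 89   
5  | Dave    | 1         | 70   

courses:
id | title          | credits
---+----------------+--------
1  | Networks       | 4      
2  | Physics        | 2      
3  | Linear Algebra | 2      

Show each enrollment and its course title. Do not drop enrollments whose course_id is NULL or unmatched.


LEFT JOIN keeps every row from enrollments (the left table); where course_id has no match in courses, the course columns become NULL. Walk through each enrollment:
  - enrollment 1 (Eve): course_id=2 -> matches Physics
  - enrollment 2 (Xander): course_id=NULL, no match -> kept with NULL
  - enrollment 3 (Tina): course_id=NULL, no match -> kept with NULL
  - enrollment 4 (Karen): course_id=2 -> matches Physics
  - enrollment 5 (Dave): course_id=1 -> matches Networks
All 5 rows appear; 2 have NULL course.

SQL:
SELECT a.student, b.title AS course
FROM enrollments a
LEFT JOIN courses b ON a.course_id = b.id

Result:
student | course  
--------+---------
Eve     | Physics 
Xander  | NULL    
Tina    | NULL    
Karen   | Physics 
Dave    | Networks


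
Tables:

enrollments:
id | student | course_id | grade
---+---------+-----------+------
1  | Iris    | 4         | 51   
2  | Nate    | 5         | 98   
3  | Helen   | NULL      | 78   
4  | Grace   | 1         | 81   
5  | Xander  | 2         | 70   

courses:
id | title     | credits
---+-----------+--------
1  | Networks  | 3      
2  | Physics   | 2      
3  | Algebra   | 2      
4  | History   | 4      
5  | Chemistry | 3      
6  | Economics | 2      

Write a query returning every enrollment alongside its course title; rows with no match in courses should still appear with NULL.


LEFT JOIN keeps every row from enrollments (the left table); where course_id has no match in courses, the course columns become NULL. Walk through each enrollment:
  - enrollment 1 (Iris): course_id=4 -> matches History
  - enrollment 2 (Nate): course_id=5 -> matches Chemistry
  - enrollment 3 (Helen): course_id=NULL, no match -> kept with NULL
  - enrollment 4 (Grace): course_id=1 -> matches Networks
  - enrollment 5 (Xander): course_id=2 -> matches Physics
All 5 rows appear; 1 has NULL course.

SQL:
SELECT a.student, b.title AS course
FROM enrollments a
LEFT JOIN courses b ON a.course_id = b.id

Result:
student | course   
--------+----------
Iris    | History  
Nate    | Chemistry
Helen   | NULL     
Grace   | Networks 
Xander  | Physics  


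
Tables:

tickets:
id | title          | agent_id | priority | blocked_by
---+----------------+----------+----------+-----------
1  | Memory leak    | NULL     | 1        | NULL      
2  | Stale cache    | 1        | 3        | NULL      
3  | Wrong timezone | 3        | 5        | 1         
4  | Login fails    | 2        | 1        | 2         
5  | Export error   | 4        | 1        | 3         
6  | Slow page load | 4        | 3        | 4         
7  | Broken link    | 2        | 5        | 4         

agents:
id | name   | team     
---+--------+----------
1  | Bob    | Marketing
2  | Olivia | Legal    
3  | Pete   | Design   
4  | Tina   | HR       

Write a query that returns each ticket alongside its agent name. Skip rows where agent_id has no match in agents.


INNER JOIN keeps only tickets rows whose agent_id matches an id in agents. Walk through each ticket:
  - ticket 1 (Memory leak): agent_id=NULL, no match -> dropped
  - ticket 2 (Stale cache): agent_id=1 -> matches Bob
  - ticket 3 (Wrong timezone): agent_id=3 -> matches Pete
  - ticket 4 (Login fails): agent_id=2 -> matches Olivia
  - ticket 5 (Export error): agent_id=4 -> matches Tina
  - ticket 6 (Slow page load): agent_id=4 -> matches Tina
  - ticket 7 (Broken link): agent_id=2 -> matches Olivia
So 1 of 7 rows is dropped.

SQL:
SELECT a.title, b.name AS agent
FROM tickets a
INNER JOIN agents b ON a.agent_id = b.id

Result:
title          | agent 
---------------+-------
Stale cache    | Bob   
Wrong timezone | Pete  
Login fails    | Olivia
Export error   | Tina  
Slow page load | Tina  
Broken link    | Olivia


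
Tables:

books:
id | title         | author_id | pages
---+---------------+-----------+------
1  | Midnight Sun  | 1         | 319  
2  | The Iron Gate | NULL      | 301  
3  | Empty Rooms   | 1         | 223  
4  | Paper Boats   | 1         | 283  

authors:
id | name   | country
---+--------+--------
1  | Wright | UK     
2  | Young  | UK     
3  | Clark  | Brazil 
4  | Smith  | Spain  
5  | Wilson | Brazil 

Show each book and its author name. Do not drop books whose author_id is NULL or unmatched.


LEFT JOIN keeps every row from books (the left table); where author_id has no match in authors, the author columns become NULL. Walk through each book:
  - book 1 (Midnight Sun): author_id=1 -> matches Wright
  - book 2 (The Iron Gate): author_id=NULL, no match -> kept with NULL
  - book 3 (Empty Rooms): author_id=1 -> matches Wright
  - book 4 (Paper Boats): author_id=1 -> matches Wright
All 4 rows appear; 1 has NULL author.

SQL:
SELECT a.title, b.name AS author
FROM books a
LEFT JOIN authors b ON a.author_id = b.id

Result:
title         | author
--------------+-------
Midnight Sun  | Wright
The Iron Gate | NULL  
Empty Rooms   | Wright
Paper Boats   | Wright


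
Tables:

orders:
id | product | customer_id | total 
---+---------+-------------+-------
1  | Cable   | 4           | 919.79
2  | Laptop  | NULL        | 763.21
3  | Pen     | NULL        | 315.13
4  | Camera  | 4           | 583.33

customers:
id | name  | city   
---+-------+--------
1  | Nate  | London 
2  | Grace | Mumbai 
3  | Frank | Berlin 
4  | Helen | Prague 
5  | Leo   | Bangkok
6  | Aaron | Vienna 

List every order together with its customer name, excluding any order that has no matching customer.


INNER JOIN keeps only orders rows whose customer_id matches an id in customers. Walk through each order:
  - order 1 (Cable): customer_id=4 -> matches Helen
  - order 2 (Laptop): customer_id=NULL, no match -> dropped
  - order 3 (Pen): customer_id=NULL, no match -> dropped
  - order 4 (Camera): customer_id=4 -> matches Helen
So 2 of 4 rows are dropped.

SQL:
SELECT a.product, b.name AS customer
FROM orders a
INNER JOIN customers b ON a.customer_id = b.id

Result:
product | customer
--------+---------
Cable   | Helen   
Camera  | Helen   


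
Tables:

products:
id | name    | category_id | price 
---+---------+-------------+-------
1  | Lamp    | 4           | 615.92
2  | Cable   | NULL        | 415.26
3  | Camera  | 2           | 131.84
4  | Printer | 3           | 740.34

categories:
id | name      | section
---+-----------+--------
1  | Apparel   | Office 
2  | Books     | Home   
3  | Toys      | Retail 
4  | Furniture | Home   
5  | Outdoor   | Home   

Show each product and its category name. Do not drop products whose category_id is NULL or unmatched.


LEFT JOIN keeps every row from products (the left table); where category_id has no match in categories, the category columns become NULL. Walk through each product:
  - product 1 (Lamp): category_id=4 -> matches Furniture
  - product 2 (Cable): category_id=NULL, no match -> kept with NULL
  - product 3 (Camera): category_id=2 -> matches Books
  - product 4 (Printer): category_id=3 -> matches Toys
All 4 rows appear; 1 has NULL category.

SQL:
SELECT a.name, b.name AS category
FROM products a
LEFT JOIN categories b ON a.category_id = b.id

Result:
name    | category 
--------+----------
Lamp    | Furniture
Cable   | NULL     
Camera  | Books    
Printer | Toys     


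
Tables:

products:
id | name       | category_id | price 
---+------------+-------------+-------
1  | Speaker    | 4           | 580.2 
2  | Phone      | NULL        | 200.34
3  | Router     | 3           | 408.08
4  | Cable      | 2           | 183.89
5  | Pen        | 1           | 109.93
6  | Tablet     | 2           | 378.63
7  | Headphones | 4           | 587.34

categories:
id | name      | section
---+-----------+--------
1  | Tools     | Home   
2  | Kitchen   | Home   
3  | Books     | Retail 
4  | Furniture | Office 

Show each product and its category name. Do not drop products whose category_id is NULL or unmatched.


LEFT JOIN keeps every row from products (the left table); where category_id has no match in categories, the category columns become NULL. Walk through each product:
  - product 1 (Speaker): category_id=4 -> matches Furniture
  - product 2 (Phone): category_id=NULL, no match -> kept with NULL
  - product 3 (Router): category_id=3 -> matches Books
  - product 4 (Cable): category_id=2 -> matches Kitchen
  - product 5 (Pen): category_id=1 -> matches Tools
  - product 6 (Tablet): category_id=2 -> matches Kitchen
  - product 7 (Headphones): category_id=4 -> matches Furniture
All 7 rows appear; 1 has NULL category.

SQL:
SELECT a.name, b.name AS category
FROM products a
LEFT JOIN categories b ON a.category_id = b.id

Result:
name       | category 
-----------+----------
Speaker    | Furniture
Phone      | NULL     
Router     | Books    
Cable      | Kitchen  
Pen        | Tools    
Tablet     | Kitchen  
Headphones | Furniture


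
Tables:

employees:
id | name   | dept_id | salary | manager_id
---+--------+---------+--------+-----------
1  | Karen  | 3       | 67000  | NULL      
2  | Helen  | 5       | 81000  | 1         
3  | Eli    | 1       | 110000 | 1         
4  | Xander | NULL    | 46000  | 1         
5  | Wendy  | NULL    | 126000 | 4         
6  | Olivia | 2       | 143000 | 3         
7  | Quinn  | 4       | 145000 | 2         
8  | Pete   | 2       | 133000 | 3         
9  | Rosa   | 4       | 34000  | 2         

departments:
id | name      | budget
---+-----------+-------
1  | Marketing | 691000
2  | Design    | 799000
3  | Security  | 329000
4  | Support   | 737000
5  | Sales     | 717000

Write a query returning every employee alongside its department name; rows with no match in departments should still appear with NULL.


LEFT JOIN keeps every row from employees (the left table); where dept_id has no match in departments, the department columns become NULL. Walk through each employee:
  - employee 1 (Karen): dept_id=3 -> matches Security
  - employee 2 (Helen): dept_id=5 -> matches Sales
  - employee 3 (Eli): dept_id=1 -> matches Marketing
  - employee 4 (Xander): dept_id=NULL, no match -> kept with NULL
  - employee 5 (Wendy): dept_id=NULL, no match -> kept with NULL
  - employee 6 (Olivia): dept_id=2 -> matches Design
  - employee 7 (Quinn): dept_id=4 -> matches Support
  - employee 8 (Pete): dept_id=2 -> matches Design
  - employee 9 (Rosa): dept_id=4 -> matches Support
All 9 rows appear; 2 have NULL department.

SQL:
SELECT a.name, b.name AS department
FROM employees a
LEFT JOIN departments b ON a.dept_id = b.id

Result:
name   | department
-------+-----------
Karen  | Security  
Helen  | Sales     
Eli    | Marketing 
Xander | NULL      
Wendy  | NULL      
Olivia | Design    
Quinn  | Support   
Pete   | Design    
Rosa   | Support   


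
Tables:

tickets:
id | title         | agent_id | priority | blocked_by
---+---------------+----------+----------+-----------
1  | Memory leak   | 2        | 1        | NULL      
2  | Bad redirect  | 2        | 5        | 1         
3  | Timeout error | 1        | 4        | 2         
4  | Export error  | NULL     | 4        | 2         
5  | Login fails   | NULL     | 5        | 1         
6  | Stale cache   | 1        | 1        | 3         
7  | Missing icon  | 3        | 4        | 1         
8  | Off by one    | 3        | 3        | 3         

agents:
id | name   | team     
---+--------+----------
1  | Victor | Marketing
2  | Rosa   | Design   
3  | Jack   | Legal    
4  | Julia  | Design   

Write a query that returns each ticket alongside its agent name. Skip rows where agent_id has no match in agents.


INNER JOIN keeps only tickets rows whose agent_id matches an id in agents. Walk through each ticket:
  - ticket 1 (Memory leak): agent_id=2 -> matches Rosa
  - ticket 2 (Bad redirect): agent_id=2 -> matches Rosa
  - ticket 3 (Timeout error): agent_id=1 -> matches Victor
  - ticket 4 (Export error): agent_id=NULL, no match -> dropped
  - ticket 5 (Login fails): agent_id=NULL, no match -> dropped
  - ticket 6 (Stale cache): agent_id=1 -> matches Victor
  - ticket 7 (Missing icon): agent_id=3 -> matches Jack
  - ticket 8 (Off by one): agent_id=3 -> matches Jack
So 2 of 8 rows are dropped.

SQL:
SELECT a.title, b.name AS agent
FROM tickets a
INNER JOIN agents b ON a.agent_id = b.id

Result:
title         | agent 
--------------+-------
Memory leak   | Rosa  
Bad redirect  | Rosa  
Timeout error | Victor
Stale cache   | Victor
Missing icon  | Jack  
Off by one    | Jack  
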